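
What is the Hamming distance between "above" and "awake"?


Comparing character by character (same length = 5):
  Pos 0: 'a' vs 'a' =
  Pos 1: 'b' vs 'w' !=
  Pos 2: 'o' vs 'a' !=
  Pos 3: 'v' vs 'k' !=
  Pos 4: 'e' vs 'e' =
Hamming distance = 3


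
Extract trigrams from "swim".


Word: "swim" (length 4)
Number of trigrams = 4 - 3 + 1 = 2
  Position 0: "swi"
  Position 1: "wim"
Trigrams = "swi", "wim"


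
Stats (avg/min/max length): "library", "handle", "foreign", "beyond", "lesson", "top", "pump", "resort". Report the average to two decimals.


Lengths: "library"=7, "handle"=6, "foreign"=7, "beyond"=6, "lesson"=6, "top"=3, "pump"=4, "resort"=6
Sum = 45, Count = 8
Average = 45/8 = 5.63
= avg=5.63, min=3, max=7


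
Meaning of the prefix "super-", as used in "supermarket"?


Prefix: super-
As in: supermarket -> super- + market
Meaning = above / beyond


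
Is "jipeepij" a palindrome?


Word: "jipeepij"
Reversed: "jipeepij"
Forward == Backward? jipeepij == jipeepij
Palindrome = Yes


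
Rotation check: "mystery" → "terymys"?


Word: "mystery", Candidate: "terymys"
Method: check if candidate is substring of word+word
"mysterymystery" contains "terymys"? Yes
Is rotation = Yes


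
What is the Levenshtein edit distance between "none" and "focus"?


Word 1: "none" (length 4)
Word 2: "focus" (length 5)
One optimal edit sequence (insert/delete/substitute each cost 1):
  1. substitute 'n' -> 'f'  (+1)
  2. keep 'o'
  3. insert 'c'  (+1)
  4. substitute 'n' -> 'u'  (+1)
  5. substitute 'e' -> 's'  (+1)
Total edit operations: 4
Edit distance = 4


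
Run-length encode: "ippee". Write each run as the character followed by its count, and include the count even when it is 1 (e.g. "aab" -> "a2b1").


String: "ippee"
Scanning for consecutive runs:
  'i' x 1
  'p' x 2
  'e' x 2
RLE = "i1p2e2"


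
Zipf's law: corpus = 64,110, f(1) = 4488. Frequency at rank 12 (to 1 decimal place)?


Zipf's law: f(r) = f(1) / r
f(1) = 4488
f(12) = 4488 / 12
= 374.0 occurrences


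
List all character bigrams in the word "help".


Word: "help" (length 4)
Number of bigrams = 4 - 2 + 1 = 3
  Position 0: "he"
  Position 1: "el"
  Position 2: "lp"
Bigrams = "he", "el", "lp"


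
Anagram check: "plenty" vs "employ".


Word 1: "plenty" → sorted: elnpty
Word 2: "employ" → sorted: elmopy
Same letters? elnpty != elmopy
Anagram = No


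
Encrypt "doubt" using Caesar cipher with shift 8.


Word: "doubt"
Shift: 8
Each letter → (letter + shift) mod 26:
  'd' (3) + 8 = 11 → 'l'
  'o' (14) + 8 = 22 → 'w'
  'u' (20) + 8 = 2 → 'c'
  'b' (1) + 8 = 9 → 'j'
  't' (19) + 8 = 1 → 'b'
Result = "lwcjb"


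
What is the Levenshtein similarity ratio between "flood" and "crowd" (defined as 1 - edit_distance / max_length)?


Word 1: "flood" (length 5)
Word 2: "crowd" (length 5)
One optimal edit sequence:
  1. substitute 'f' -> 'c'  (+1)
  2. substitute 'l' -> 'r'  (+1)
  3. keep 'o'
  4. substitute 'o' -> 'w'  (+1)
  5. keep 'd'
Edit distance = 3
Max length = max(5, 5) = 5
Similarity = 1 - 3/5
= 0.4000


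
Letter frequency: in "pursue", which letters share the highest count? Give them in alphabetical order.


Word: "pursue"
Letter counts:
  'e': 1
  'p': 1
  'r': 1
  's': 1
  'u': 2
Maximum count = 2
Most frequent = 'u' (2 times each)


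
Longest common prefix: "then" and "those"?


Word 1: "then"
Word 2: "those"
Comparing from start:
  Pos 0: 't' == 't'
  Pos 1: 'h' == 'h'
  Pos 2: 'e' != 'o' (stop)
LCP = "th" (length 2)


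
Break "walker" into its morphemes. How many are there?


Word: "walker"
Morphemes: walk | -er
Each morpheme carries meaning
= 2 morphemes


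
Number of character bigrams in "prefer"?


Word: "prefer" (length 6)
Number of 2-grams = length - 2 + 1 = 6 - 2 + 1
= 5


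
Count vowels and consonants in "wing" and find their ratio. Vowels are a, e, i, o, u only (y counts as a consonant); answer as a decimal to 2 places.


Word: "wing"
Vowels (a,e,i,o,u): 1
Consonants: 3
Ratio = 1/3
= 0.33


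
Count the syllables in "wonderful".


Word: "wonderful"
Syllable breakdown: won | der | ful
Counting: 3 parts
= 3 syllables


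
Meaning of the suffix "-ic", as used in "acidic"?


Suffix: -ic
Example: acidic (acid + -ic)
Meaning = relating to


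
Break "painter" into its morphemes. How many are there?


Word: "painter"
Morphemes: paint / -er
Each morpheme carries meaning
= 2 morphemes


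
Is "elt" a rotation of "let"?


Word: "let", Candidate: "elt"
Method: check if candidate is substring of word+word
"letlet" contains "elt"? No
Is rotation = No


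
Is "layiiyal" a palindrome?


Word: "layiiyal"
Reversed: "layiiyal"
Forward == Backward? layiiyal == layiiyal
Palindrome = Yes


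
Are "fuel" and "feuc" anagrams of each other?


Word 1: "fuel" → sorted: eflu
Word 2: "feuc" → sorted: cefu
Same letters? eflu != cefu
Anagram = No


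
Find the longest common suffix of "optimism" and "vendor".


Word 1: "optimism"
Word 2: "vendor"
Comparing from end:
  Pos -1: 'm' != 'r' (stop)
LCS = "" (length 0)


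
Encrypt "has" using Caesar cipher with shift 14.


Word: "has"
Shift: 14
Each letter → (letter + shift) mod 26:
  'h' (7) + 14 = 21 → 'v'
  'a' (0) + 14 = 14 → 'o'
  's' (18) + 14 = 6 → 'g'
Result = "vog"


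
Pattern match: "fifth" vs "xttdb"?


Pattern of "fifth": [0, 1, 0, 2, 3]
Pattern of "xttdb": [0, 1, 1, 2, 3]
Patterns do not match
Same pattern = No


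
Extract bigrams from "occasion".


Word: "occasion" (length 8)
Number of bigrams = 8 - 2 + 1 = 7
  Position 0: "oc"
  Position 1: "cc"
  Position 2: "ca"
  Position 3: "as"
  Position 4: "si"
  Position 5: "io"
  Position 6: "on"
Bigrams = "oc", "cc", "ca", "as", "si", "io", "on"


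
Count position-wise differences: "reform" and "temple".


Comparing character by character (same length = 6):
  Pos 0: 'r' vs 't' !=
  Pos 1: 'e' vs 'e' =
  Pos 2: 'f' vs 'm' !=
  Pos 3: 'o' vs 'p' !=
  Pos 4: 'r' vs 'l' !=
  Pos 5: 'm' vs 'e' !=
Hamming distance = 5


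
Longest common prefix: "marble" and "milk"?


Word 1: "marble"
Word 2: "milk"
Comparing from start:
  Pos 0: 'm' == 'm'
  Pos 1: 'a' != 'i' (stop)
LCP = "m" (length 1)


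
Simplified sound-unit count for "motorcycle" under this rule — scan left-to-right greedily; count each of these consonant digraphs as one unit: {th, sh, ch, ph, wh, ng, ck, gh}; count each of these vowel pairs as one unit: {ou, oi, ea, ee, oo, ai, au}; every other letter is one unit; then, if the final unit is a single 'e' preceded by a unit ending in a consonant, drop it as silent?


Word: "motorcycle" (10 letters)
Left-to-right scan:
  1. 'm' (letter)
  2. 'o' (letter)
  3. 't' (letter)
  4. 'o' (letter)
  5. 'r' (letter)
  6. 'c' (letter)
  7. 'y' (letter)
  8. 'c' (letter)
  9. 'l' (letter)
  10. 'e' (letter)
Units from scan: 10
Final unit is 'e' after a consonant -> drop as silent (-1)
Sound units = 9 units


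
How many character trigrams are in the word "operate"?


Word: "operate" (length 7)
Number of 3-grams = length - 3 + 1 = 7 - 3 + 1
= 5


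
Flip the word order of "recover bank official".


Original: "recover bank official"
Words (1..n): recover | bank | official
Reversed (n..1): official | bank | recover
Result = "official bank recover"


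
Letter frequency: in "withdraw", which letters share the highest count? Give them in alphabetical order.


Word: "withdraw"
Letter counts:
  'a': 1
  'd': 1
  'h': 1
  'i': 1
  'r': 1
  't': 1
  'w': 2
Maximum count = 2
Most frequent = 'w' (2 times each)


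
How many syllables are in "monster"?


Word: "monster"
Syllable breakdown: mon | ster
Counting: 2 parts
= 2 syllables


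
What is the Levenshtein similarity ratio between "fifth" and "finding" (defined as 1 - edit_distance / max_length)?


Word 1: "fifth" (length 5)
Word 2: "finding" (length 7)
One optimal edit sequence:
  1. keep 'f'
  2. keep 'i'
  3. insert 'n'  (+1)
  4. insert 'd'  (+1)
  5. substitute 'f' -> 'i'  (+1)
  6. substitute 't' -> 'n'  (+1)
  7. substitute 'h' -> 'g'  (+1)
Edit distance = 5
Max length = max(5, 7) = 7
Similarity = 1 - 5/7
= 0.2857


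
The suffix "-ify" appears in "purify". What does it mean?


Suffix: -ify
Example: purify = pure + -ify, with a spelling change
Meaning = to make


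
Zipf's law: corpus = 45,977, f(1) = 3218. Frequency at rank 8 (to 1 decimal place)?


Zipf's law: f(r) = f(1) / r
f(1) = 3218
f(8) = 3218 / 8
= 402.3 occurrences


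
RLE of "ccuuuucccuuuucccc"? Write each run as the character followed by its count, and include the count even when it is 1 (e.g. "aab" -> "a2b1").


String: "ccuuuucccuuuucccc"
Scanning for consecutive runs:
  'c' x 2
  'u' x 4
  'c' x 3
  'u' x 4
  'c' x 4
RLE = "c2u4c3u4c4"


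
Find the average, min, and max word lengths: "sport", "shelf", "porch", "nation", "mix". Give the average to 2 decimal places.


Lengths: "sport"=5, "shelf"=5, "porch"=5, "nation"=6, "mix"=3
Sum = 24, Count = 5
Average = 24/5 = 4.80
= avg=4.80, min=3, max=6


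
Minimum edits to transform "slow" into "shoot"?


Word 1: "slow" (length 4)
Word 2: "shoot" (length 5)
One optimal edit sequence (insert/delete/substitute each cost 1):
  1. keep 's'
  2. insert 'h'  (+1)
  3. substitute 'l' -> 'o'  (+1)
  4. keep 'o'
  5. substitute 'w' -> 't'  (+1)
Total edit operations: 3
Edit distance = 3


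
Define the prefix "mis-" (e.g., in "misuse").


Prefix: mis-
Example: misuse (mis- + use)
Meaning = wrongly


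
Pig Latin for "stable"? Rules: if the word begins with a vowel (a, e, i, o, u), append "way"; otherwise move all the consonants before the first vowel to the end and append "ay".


Word: "stable"
Starts with consonant(s) → move to end, add 'ay'
Consonant cluster: "st"
Pig Latin = "ablestay"


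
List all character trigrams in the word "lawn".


Word: "lawn" (length 4)
Number of trigrams = 4 - 3 + 1 = 2
  Position 0: "law"
  Position 1: "awn"
Trigrams = "law", "awn"


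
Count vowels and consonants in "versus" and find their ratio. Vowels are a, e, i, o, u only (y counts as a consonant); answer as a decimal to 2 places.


Word: "versus"
Vowels (a,e,i,o,u): 2
Consonants: 4
Ratio = 2/4
= 0.50


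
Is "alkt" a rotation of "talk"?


Word: "talk", Candidate: "alkt"
Method: check if candidate is substring of word+word
"talktalk" contains "alkt"? Yes
Is rotation = Yes


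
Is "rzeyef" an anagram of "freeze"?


Word 1: "freeze" → sorted: eeefrz
Word 2: "rzeyef" → sorted: eefryz
Same letters? eeefrz != eefryz
Anagram = No


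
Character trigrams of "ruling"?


Word: "ruling" (length 6)
Number of trigrams = 6 - 3 + 1 = 4
  Position 0: "rul"
  Position 1: "uli"
  Position 2: "lin"
  Position 3: "ing"
Trigrams = "rul", "uli", "lin", "ing"


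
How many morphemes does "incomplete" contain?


Word: "incomplete"
Morphemes: in- + complete
Each morpheme carries meaning
= 2 morphemes


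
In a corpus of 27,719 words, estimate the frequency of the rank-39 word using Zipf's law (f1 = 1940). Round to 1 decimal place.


Zipf's law: f(r) = f(1) / r
f(1) = 1940
f(39) = 1940 / 39
= 49.7 occurrences


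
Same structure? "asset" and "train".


Pattern of "asset": [0, 1, 1, 2, 3]
Pattern of "train": [0, 1, 2, 3, 4]
Patterns do not match
Same pattern = No


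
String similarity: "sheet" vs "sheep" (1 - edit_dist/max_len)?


Word 1: "sheet" (length 5)
Word 2: "sheep" (length 5)
One optimal edit sequence:
  1. keep 's'
  2. keep 'h'
  3. keep 'e'
  4. keep 'e'
  5. substitute 't' -> 'p'  (+1)
Edit distance = 1
Max length = max(5, 5) = 5
Similarity = 1 - 1/5
= 0.8000


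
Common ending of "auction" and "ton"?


Word 1: "auction"
Word 2: "ton"
Comparing from end:
  Pos -1: 'n' == 'n'
  Pos -2: 'o' == 'o'
  Pos -3: 'i' != 't' (stop)
LCS = "on" (length 2)


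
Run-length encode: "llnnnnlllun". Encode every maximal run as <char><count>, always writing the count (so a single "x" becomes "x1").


String: "llnnnnlllun"
Scanning for consecutive runs:
  'l' x 2
  'n' x 4
  'l' x 3
  'u' x 1
  'n' x 1
RLE = "l2n4l3u1n1"


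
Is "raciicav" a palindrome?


Word: "raciicav"
Reversed: "vaciicar"
Forward == Backward? raciicav != vaciicar
Palindrome = No


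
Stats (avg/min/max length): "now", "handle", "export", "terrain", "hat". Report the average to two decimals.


Lengths: "now"=3, "handle"=6, "export"=6, "terrain"=7, "hat"=3
Sum = 25, Count = 5
Average = 25/5 = 5.00
= avg=5.00, min=3, max=7


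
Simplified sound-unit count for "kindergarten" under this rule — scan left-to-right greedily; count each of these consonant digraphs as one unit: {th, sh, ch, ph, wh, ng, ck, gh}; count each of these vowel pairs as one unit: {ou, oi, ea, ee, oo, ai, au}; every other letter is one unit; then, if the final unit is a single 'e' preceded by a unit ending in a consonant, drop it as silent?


Word: "kindergarten" (12 letters)
Left-to-right scan:
  1. 'k' (letter)
  2. 'i' (letter)
  3. 'n' (letter)
  4. 'd' (letter)
  5. 'e' (letter)
  6. 'r' (letter)
  7. 'g' (letter)
  8. 'a' (letter)
  9. 'r' (letter)
  10. 't' (letter)
  11. 'e' (letter)
  12. 'n' (letter)
Units from scan: 12
Sound units = 12 units


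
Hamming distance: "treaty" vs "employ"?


Comparing character by character (same length = 6):
  Pos 0: 't' vs 'e' !=
  Pos 1: 'r' vs 'm' !=
  Pos 2: 'e' vs 'p' !=
  Pos 3: 'a' vs 'l' !=
  Pos 4: 't' vs 'o' !=
  Pos 5: 'y' vs 'y' =
Hamming distance = 5


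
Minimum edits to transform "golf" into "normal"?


Word 1: "golf" (length 4)
Word 2: "normal" (length 6)
One optimal edit sequence (insert/delete/substitute each cost 1):
  1. substitute 'g' -> 'n'  (+1)
  2. keep 'o'
  3. insert 'r'  (+1)
  4. insert 'm'  (+1)
  5. substitute 'l' -> 'a'  (+1)
  6. substitute 'f' -> 'l'  (+1)
Total edit operations: 5
Edit distance = 5


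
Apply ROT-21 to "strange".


Word: "strange"
Shift: 21
Each letter → (letter + shift) mod 26:
  's' (18) + 21 = 13 → 'n'
  't' (19) + 21 = 14 → 'o'
  'r' (17) + 21 = 12 → 'm'
  'a' (0) + 21 = 21 → 'v'
  'n' (13) + 21 = 8 → 'i'
  'g' (6) + 21 = 1 → 'b'
  'e' (4) + 21 = 25 → 'z'
Result = "nomvibz"


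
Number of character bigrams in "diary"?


Word: "diary" (length 5)
Number of 2-grams = length - 2 + 1 = 5 - 2 + 1
= 4


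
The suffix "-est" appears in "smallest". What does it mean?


Suffix: -est
Example: smallest (small + -est)
Meaning = most


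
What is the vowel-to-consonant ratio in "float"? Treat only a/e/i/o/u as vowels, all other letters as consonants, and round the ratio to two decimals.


Word: "float"
Vowels (a,e,i,o,u): 2
Consonants: 3
Ratio = 2/3
= 0.67


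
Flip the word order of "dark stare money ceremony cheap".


Original: "dark stare money ceremony cheap"
Words (1..n): dark | stare | money | ceremony | cheap
Reversed (n..1): cheap | ceremony | money | stare | dark
Result = "cheap ceremony money stare dark"


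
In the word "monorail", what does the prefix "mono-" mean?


Prefix: mono-
Example: monorail (mono- + rail)
Meaning = one


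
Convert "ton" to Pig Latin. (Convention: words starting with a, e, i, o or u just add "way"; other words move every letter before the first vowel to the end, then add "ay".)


Word: "ton"
Starts with consonant(s) → move to end, add 'ay'
Consonant cluster: "t"
Pig Latin = "ontay"


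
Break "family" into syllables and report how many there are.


Word: "family"
Syllable breakdown: fam · i · ly
Counting: 3 parts
= 3 syllables


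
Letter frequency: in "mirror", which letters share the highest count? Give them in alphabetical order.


Word: "mirror"
Letter counts:
  'i': 1
  'm': 1
  'o': 1
  'r': 3
Maximum count = 3
Most frequent = 'r' (3 times each)


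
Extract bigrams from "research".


Word: "research" (length 8)
Number of bigrams = 8 - 2 + 1 = 7
  Position 0: "re"
  Position 1: "es"
  Position 2: "se"
  Position 3: "ea"
  Position 4: "ar"
  Position 5: "rc"
  Position 6: "ch"
Bigrams = "re", "es", "se", "ea", "ar", "rc", "ch"


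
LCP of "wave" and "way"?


Word 1: "wave"
Word 2: "way"
Comparing from start:
  Pos 0: 'w' == 'w'
  Pos 1: 'a' == 'a'
  Pos 2: 'v' != 'y' (stop)
LCP = "wa" (length 2)


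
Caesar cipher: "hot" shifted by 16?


Word: "hot"
Shift: 16
Each letter → (letter + shift) mod 26:
  'h' (7) + 16 = 23 → 'x'
  'o' (14) + 16 = 4 → 'e'
  't' (19) + 16 = 9 → 'j'
Result = "xej"


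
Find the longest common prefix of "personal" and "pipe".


Word 1: "personal"
Word 2: "pipe"
Comparing from start:
  Pos 0: 'p' == 'p'
  Pos 1: 'e' != 'i' (stop)
LCP = "p" (length 1)


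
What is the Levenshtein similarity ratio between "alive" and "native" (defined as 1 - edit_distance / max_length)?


Word 1: "alive" (length 5)
Word 2: "native" (length 6)
One optimal edit sequence:
  1. insert 'n'  (+1)
  2. keep 'a'
  3. substitute 'l' -> 't'  (+1)
  4. keep 'i'
  5. keep 'v'
  6. keep 'e'
Edit distance = 2
Max length = max(5, 6) = 6
Similarity = 1 - 2/6
= 0.6667


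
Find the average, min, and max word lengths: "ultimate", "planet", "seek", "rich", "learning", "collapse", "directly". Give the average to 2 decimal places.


Lengths: "ultimate"=8, "planet"=6, "seek"=4, "rich"=4, "learning"=8, "collapse"=8, "directly"=8
Sum = 46, Count = 7
Average = 46/7 = 6.57
= avg=6.57, min=4, max=8


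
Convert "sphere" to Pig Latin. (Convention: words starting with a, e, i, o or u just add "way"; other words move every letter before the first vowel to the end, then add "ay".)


Word: "sphere"
Starts with consonant(s) → move to end, add 'ay'
Consonant cluster: "sph"
Pig Latin = "eresphay"


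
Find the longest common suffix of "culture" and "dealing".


Word 1: "culture"
Word 2: "dealing"
Comparing from end:
  Pos -1: 'e' != 'g' (stop)
LCS = "" (length 0)


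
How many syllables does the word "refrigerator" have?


Word: "refrigerator"
Syllable breakdown: re / frig / er / a / tor
Counting: 5 parts
= 5 syllables


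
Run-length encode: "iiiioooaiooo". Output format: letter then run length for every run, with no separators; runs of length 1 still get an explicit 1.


String: "iiiioooaiooo"
Scanning for consecutive runs:
  'i' x 4
  'o' x 3
  'a' x 1
  'i' x 1
  'o' x 3
RLE = "i4o3a1i1o3"


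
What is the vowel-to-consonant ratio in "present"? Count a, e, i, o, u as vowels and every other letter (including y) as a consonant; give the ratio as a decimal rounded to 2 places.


Word: "present"
Vowels (a,e,i,o,u): 2
Consonants: 5
Ratio = 2/5
= 0.40


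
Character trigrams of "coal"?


Word: "coal" (length 4)
Number of trigrams = 4 - 3 + 1 = 2
  Position 0: "coa"
  Position 1: "oal"
Trigrams = "coa", "oal"


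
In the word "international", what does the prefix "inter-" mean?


Prefix: inter-
As in: international -> inter- + national
Meaning = between


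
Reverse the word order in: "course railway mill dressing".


Original: "course railway mill dressing"
Words (1..n): course | railway | mill | dressing
Reversed (n..1): dressing | mill | railway | course
Result = "dressing mill railway course"


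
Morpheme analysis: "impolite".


Word: "impolite"
Morphemes: im- + polite
Each morpheme carries meaning
= 2 morphemes


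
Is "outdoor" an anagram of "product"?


Word 1: "product" → sorted: cdoprtu
Word 2: "outdoor" → sorted: dooortu
Same letters? cdoprtu != dooortu
Anagram = No


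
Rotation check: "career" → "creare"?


Word: "career", Candidate: "creare"
Method: check if candidate is substring of word+word
"careercareer" contains "creare"? No
Is rotation = No


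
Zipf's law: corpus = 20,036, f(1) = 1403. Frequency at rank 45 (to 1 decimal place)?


Zipf's law: f(r) = f(1) / r
f(1) = 1403
f(45) = 1403 / 45
= 31.2 occurrences


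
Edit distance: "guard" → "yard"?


Word 1: "guard" (length 5)
Word 2: "yard" (length 4)
One optimal edit sequence (insert/delete/substitute each cost 1):
  1. delete 'g'  (+1)
  2. substitute 'u' -> 'y'  (+1)
  3. keep 'a'
  4. keep 'r'
  5. keep 'd'
Total edit operations: 2
Edit distance = 2


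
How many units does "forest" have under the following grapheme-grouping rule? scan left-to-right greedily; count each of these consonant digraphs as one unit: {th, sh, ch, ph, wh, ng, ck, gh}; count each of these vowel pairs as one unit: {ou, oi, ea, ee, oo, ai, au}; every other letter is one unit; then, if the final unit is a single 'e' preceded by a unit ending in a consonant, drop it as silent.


Word: "forest" (6 letters)
Left-to-right scan:
  (1) 'f' (letter)
  (2) 'o' (letter)
  (3) 'r' (letter)
  (4) 'e' (letter)
  (5) 's' (letter)
  (6) 't' (letter)
Units from scan: 6
Sound units = 6 units


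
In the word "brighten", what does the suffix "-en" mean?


Suffix: -en
Example: brighten = bright + -en
Meaning = to make / become


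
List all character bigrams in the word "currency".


Word: "currency" (length 8)
Number of bigrams = 8 - 2 + 1 = 7
  Position 0: "cu"
  Position 1: "ur"
  Position 2: "rr"
  Position 3: "re"
  Position 4: "en"
  Position 5: "nc"
  Position 6: "cy"
Bigrams = "cu", "ur", "rr", "re", "en", "nc", "cy"


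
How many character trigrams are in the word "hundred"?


Word: "hundred" (length 7)
Number of 3-grams = length - 3 + 1 = 7 - 3 + 1
= 5


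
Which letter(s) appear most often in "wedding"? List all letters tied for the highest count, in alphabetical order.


Word: "wedding"
Letter counts:
  'd': 2
  'e': 1
  'g': 1
  'i': 1
  'n': 1
  'w': 1
Maximum count = 2
Most frequent = 'd' (2 times each)


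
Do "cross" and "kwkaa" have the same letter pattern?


Pattern of "cross": [0, 1, 2, 3, 3]
Pattern of "kwkaa": [0, 1, 0, 2, 2]
Patterns do not match
Same pattern = No


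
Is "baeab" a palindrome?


Word: "baeab"
Reversed: "baeab"
Forward == Backward? baeab == baeab
Palindrome = Yes


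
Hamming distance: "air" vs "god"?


Comparing character by character (same length = 3):
  Pos 0: 'a' vs 'g' !=
  Pos 1: 'i' vs 'o' !=
  Pos 2: 'r' vs 'd' !=
Hamming distance = 3


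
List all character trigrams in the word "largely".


Word: "largely" (length 7)
Number of trigrams = 7 - 3 + 1 = 5
  Position 0: "lar"
  Position 1: "arg"
  Position 2: "rge"
  Position 3: "gel"
  Position 4: "ely"
Trigrams = "lar", "arg", "rge", "gel", "ely"


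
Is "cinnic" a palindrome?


Word: "cinnic"
Reversed: "cinnic"
Forward == Backward? cinnic == cinnic
Palindrome = Yes


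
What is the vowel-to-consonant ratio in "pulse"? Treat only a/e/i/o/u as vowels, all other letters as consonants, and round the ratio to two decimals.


Word: "pulse"
Vowels (a,e,i,o,u): 2
Consonants: 3
Ratio = 2/3
= 0.67


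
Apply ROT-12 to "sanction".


Word: "sanction"
Shift: 12
Each letter → (letter + shift) mod 26:
  's' (18) + 12 = 4 → 'e'
  'a' (0) + 12 = 12 → 'm'
  'n' (13) + 12 = 25 → 'z'
  'c' (2) + 12 = 14 → 'o'
  't' (19) + 12 = 5 → 'f'
  'i' (8) + 12 = 20 → 'u'
  'o' (14) + 12 = 0 → 'a'
  'n' (13) + 12 = 25 → 'z'
Result = "emzofuaz"


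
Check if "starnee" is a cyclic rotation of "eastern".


Word: "eastern", Candidate: "starnee"
Method: check if candidate is substring of word+word
"easterneastern" contains "starnee"? No
Is rotation = No


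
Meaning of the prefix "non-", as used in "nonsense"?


Prefix: non-
Example: nonsense = non- + sense
Meaning = not


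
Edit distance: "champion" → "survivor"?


Word 1: "champion" (length 8)
Word 2: "survivor" (length 8)
One optimal edit sequence (insert/delete/substitute each cost 1):
  1. substitute 'c' -> 's'  (+1)
  2. substitute 'h' -> 'u'  (+1)
  3. substitute 'a' -> 'r'  (+1)
  4. substitute 'm' -> 'v'  (+1)
  5. substitute 'p' -> 'i'  (+1)
  6. substitute 'i' -> 'v'  (+1)
  7. keep 'o'
  8. substitute 'n' -> 'r'  (+1)
Total edit operations: 7
Edit distance = 7


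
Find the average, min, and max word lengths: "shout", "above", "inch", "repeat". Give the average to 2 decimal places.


Lengths: "shout"=5, "above"=5, "inch"=4, "repeat"=6
Sum = 20, Count = 4
Average = 20/4 = 5.00
= avg=5.00, min=4, max=6


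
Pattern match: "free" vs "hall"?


Pattern of "free": [0, 1, 2, 2]
Pattern of "hall": [0, 1, 2, 2]
Patterns match
Same pattern = Yes


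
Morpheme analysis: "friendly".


Word: "friendly"
Morphemes: friend | -ly
Each morpheme carries meaning
= 2 morphemes


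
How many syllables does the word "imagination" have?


Word: "imagination"
Syllable breakdown: i / mag / i / na / tion
Counting: 5 parts
= 5 syllables


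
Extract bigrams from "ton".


Word: "ton" (length 3)
Number of bigrams = 3 - 2 + 1 = 2
  Position 0: "to"
  Position 1: "on"
Bigrams = "to", "on"


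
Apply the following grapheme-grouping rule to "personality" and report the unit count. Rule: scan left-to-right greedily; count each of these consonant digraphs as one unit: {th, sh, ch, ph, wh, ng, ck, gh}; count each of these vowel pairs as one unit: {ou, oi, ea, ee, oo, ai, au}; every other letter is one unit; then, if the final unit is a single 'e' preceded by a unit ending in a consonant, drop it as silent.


Word: "personality" (11 letters)
Left-to-right scan:
  [1] 'p' (letter)
  [2] 'e' (letter)
  [3] 'r' (letter)
  [4] 's' (letter)
  [5] 'o' (letter)
  [6] 'n' (letter)
  [7] 'a' (letter)
  [8] 'l' (letter)
  [9] 'i' (letter)
  [10] 't' (letter)
  [11] 'y' (letter)
Units from scan: 11
Sound units = 11 units


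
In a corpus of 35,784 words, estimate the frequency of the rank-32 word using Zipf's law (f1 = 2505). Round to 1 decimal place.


Zipf's law: f(r) = f(1) / r
f(1) = 2505
f(32) = 2505 / 32
= 78.3 occurrences


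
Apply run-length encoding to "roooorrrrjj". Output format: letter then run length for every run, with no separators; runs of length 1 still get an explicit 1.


String: "roooorrrrjj"
Scanning for consecutive runs:
  'r' x 1
  'o' x 4
  'r' x 4
  'j' x 2
RLE = "r1o4r4j2"


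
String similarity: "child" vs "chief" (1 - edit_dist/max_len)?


Word 1: "child" (length 5)
Word 2: "chief" (length 5)
One optimal edit sequence:
  1. keep 'c'
  2. keep 'h'
  3. keep 'i'
  4. substitute 'l' -> 'e'  (+1)
  5. substitute 'd' -> 'f'  (+1)
Edit distance = 2
Max length = max(5, 5) = 5
Similarity = 1 - 2/5
= 0.6000


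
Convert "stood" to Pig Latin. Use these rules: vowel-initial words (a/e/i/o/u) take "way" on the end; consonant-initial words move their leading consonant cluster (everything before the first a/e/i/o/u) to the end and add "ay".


Word: "stood"
Starts with consonant(s) → move to end, add 'ay'
Consonant cluster: "st"
Pig Latin = "oodstay"


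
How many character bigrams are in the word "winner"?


Word: "winner" (length 6)
Number of 2-grams = length - 2 + 1 = 6 - 2 + 1
= 5


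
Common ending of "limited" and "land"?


Word 1: "limited"
Word 2: "land"
Comparing from end:
  Pos -1: 'd' == 'd'
  Pos -2: 'e' != 'n' (stop)
LCS = "d" (length 1)


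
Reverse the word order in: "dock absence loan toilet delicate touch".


Original: "dock absence loan toilet delicate touch"
Words (1..n): dock | absence | loan | toilet | delicate | touch
Reversed (n..1): touch | delicate | toilet | loan | absence | dock
Result = "touch delicate toilet loan absence dock"


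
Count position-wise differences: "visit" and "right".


Comparing character by character (same length = 5):
  Pos 0: 'v' vs 'r' !=
  Pos 1: 'i' vs 'i' =
  Pos 2: 's' vs 'g' !=
  Pos 3: 'i' vs 'h' !=
  Pos 4: 't' vs 't' =
Hamming distance = 3


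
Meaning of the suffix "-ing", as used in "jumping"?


Suffix: -ing
As in: jumping -> jump + -ing
Meaning = present participle


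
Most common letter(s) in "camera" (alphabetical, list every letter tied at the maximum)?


Word: "camera"
Letter counts:
  'a': 2
  'c': 1
  'e': 1
  'm': 1
  'r': 1
Maximum count = 2
Most frequent = 'a' (2 times each)


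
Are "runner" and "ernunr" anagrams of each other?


Word 1: "runner" → sorted: ennrru
Word 2: "ernunr" → sorted: ennrru
Same letters? ennrru == ennrru
Anagram = Yes


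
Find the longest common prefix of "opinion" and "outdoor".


Word 1: "opinion"
Word 2: "outdoor"
Comparing from start:
  Pos 0: 'o' == 'o'
  Pos 1: 'p' != 'u' (stop)
LCP = "o" (length 1)


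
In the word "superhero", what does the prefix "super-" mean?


Prefix: super-
As in: superhero -> super- + hero
Meaning = above / beyond


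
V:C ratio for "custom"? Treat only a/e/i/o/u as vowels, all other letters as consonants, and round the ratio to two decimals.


Word: "custom"
Vowels (a,e,i,o,u): 2
Consonants: 4
Ratio = 2/4
= 0.50


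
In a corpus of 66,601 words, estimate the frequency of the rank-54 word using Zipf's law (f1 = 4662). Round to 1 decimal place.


Zipf's law: f(r) = f(1) / r
f(1) = 4662
f(54) = 4662 / 54
= 86.3 occurrences


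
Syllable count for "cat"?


Word: "cat"
Syllable breakdown: cat
Counting: 1 part
= 1 syllable


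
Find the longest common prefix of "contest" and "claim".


Word 1: "contest"
Word 2: "claim"
Comparing from start:
  Pos 0: 'c' == 'c'
  Pos 1: 'o' != 'l' (stop)
LCP = "c" (length 1)


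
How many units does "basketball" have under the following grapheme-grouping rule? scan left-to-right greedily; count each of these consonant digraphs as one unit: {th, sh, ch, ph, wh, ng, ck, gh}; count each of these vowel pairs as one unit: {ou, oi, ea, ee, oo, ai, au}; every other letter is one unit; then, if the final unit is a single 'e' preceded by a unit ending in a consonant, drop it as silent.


Word: "basketball" (10 letters)
Left-to-right scan:
  1. 'b' (letter)
  2. 'a' (letter)
  3. 's' (letter)
  4. 'k' (letter)
  5. 'e' (letter)
  6. 't' (letter)
  7. 'b' (letter)
  8. 'a' (letter)
  9. 'l' (letter)
  10. 'l' (letter)
Units from scan: 10
Sound units = 10 units


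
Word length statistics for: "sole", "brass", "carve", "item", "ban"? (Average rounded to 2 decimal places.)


Lengths: "sole"=4, "brass"=5, "carve"=5, "item"=4, "ban"=3
Sum = 21, Count = 5
Average = 21/5 = 4.20
= avg=4.20, min=3, max=5


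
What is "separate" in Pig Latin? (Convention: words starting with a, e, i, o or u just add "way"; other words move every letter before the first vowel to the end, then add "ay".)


Word: "separate"
Starts with consonant(s) → move to end, add 'ay'
Consonant cluster: "s"
Pig Latin = "eparatesay"


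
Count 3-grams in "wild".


Word: "wild" (length 4)
Number of 3-grams = length - 3 + 1 = 4 - 3 + 1
= 2


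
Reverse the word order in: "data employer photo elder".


Original: "data employer photo elder"
Words (1..n): data | employer | photo | elder
Reversed (n..1): elder | photo | employer | data
Result = "elder photo employer data"


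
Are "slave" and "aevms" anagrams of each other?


Word 1: "slave" → sorted: aelsv
Word 2: "aevms" → sorted: aemsv
Same letters? aelsv != aemsv
Anagram = No


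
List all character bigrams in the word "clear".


Word: "clear" (length 5)
Number of bigrams = 5 - 2 + 1 = 4
  Position 0: "cl"
  Position 1: "le"
  Position 2: "ea"
  Position 3: "ar"
Bigrams = "cl", "le", "ea", "ar"


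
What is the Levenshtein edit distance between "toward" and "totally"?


Word 1: "toward" (length 6)
Word 2: "totally" (length 7)
One optimal edit sequence (insert/delete/substitute each cost 1):
  1. keep 't'
  2. keep 'o'
  3. substitute 'w' -> 't'  (+1)
  4. keep 'a'
  5. insert 'l'  (+1)
  6. substitute 'r' -> 'l'  (+1)
  7. substitute 'd' -> 'y'  (+1)
Total edit operations: 4
Edit distance = 4


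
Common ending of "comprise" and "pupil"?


Word 1: "comprise"
Word 2: "pupil"
Comparing from end:
  Pos -1: 'e' != 'l' (stop)
LCS = "" (length 0)


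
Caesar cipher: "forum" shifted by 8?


Word: "forum"
Shift: 8
Each letter → (letter + shift) mod 26:
  'f' (5) + 8 = 13 → 'n'
  'o' (14) + 8 = 22 → 'w'
  'r' (17) + 8 = 25 → 'z'
  'u' (20) + 8 = 2 → 'c'
  'm' (12) + 8 = 20 → 'u'
Result = "nwzcu"


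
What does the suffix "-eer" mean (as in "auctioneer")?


Suffix: -eer
As in: auctioneer -> auction + -eer
Meaning = one who is concerned with


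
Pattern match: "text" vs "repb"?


Pattern of "text": [0, 1, 2, 0]
Pattern of "repb": [0, 1, 2, 3]
Patterns do not match
Same pattern = No


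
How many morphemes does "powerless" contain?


Word: "powerless"
Morphemes: power / -less
Each morpheme carries meaning
= 2 morphemes


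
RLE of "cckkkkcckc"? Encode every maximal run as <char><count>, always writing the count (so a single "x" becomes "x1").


String: "cckkkkcckc"
Scanning for consecutive runs:
  'c' x 2
  'k' x 4
  'c' x 2
  'k' x 1
  'c' x 1
RLE = "c2k4c2k1c1"


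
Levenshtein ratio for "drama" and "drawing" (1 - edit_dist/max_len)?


Word 1: "drama" (length 5)
Word 2: "drawing" (length 7)
One optimal edit sequence:
  1. keep 'd'
  2. keep 'r'
  3. keep 'a'
  4. insert 'w'  (+1)
  5. insert 'i'  (+1)
  6. substitute 'm' -> 'n'  (+1)
  7. substitute 'a' -> 'g'  (+1)
Edit distance = 4
Max length = max(5, 7) = 7
Similarity = 1 - 4/7
= 0.4286


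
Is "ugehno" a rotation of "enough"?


Word: "enough", Candidate: "ugehno"
Method: check if candidate is substring of word+word
"enoughenough" contains "ugehno"? No
Is rotation = No


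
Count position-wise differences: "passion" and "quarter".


Comparing character by character (same length = 7):
  Pos 0: 'p' vs 'q' !=
  Pos 1: 'a' vs 'u' !=
  Pos 2: 's' vs 'a' !=
  Pos 3: 's' vs 'r' !=
  Pos 4: 'i' vs 't' !=
  Pos 5: 'o' vs 'e' !=
  Pos 6: 'n' vs 'r' !=
Hamming distance = 7


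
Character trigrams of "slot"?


Word: "slot" (length 4)
Number of trigrams = 4 - 3 + 1 = 2
  Position 0: "slo"
  Position 1: "lot"
Trigrams = "slo", "lot"


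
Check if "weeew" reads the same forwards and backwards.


Word: "weeew"
Reversed: "weeew"
Forward == Backward? weeew == weeew
Palindrome = Yes


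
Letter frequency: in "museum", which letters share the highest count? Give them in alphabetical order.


Word: "museum"
Letter counts:
  'e': 1
  'm': 2
  's': 1
  'u': 2
Maximum count = 2
Most frequent = 'm', 'u' (2 times each)


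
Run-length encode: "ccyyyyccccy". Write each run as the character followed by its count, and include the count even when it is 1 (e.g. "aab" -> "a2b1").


String: "ccyyyyccccy"
Scanning for consecutive runs:
  'c' x 2
  'y' x 4
  'c' x 4
  'y' x 1
RLE = "c2y4c4y1"


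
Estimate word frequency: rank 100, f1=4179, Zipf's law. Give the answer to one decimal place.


Zipf's law: f(r) = f(1) / r
f(1) = 4179
f(100) = 4179 / 100
= 41.8 occurrences


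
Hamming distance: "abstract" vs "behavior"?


Comparing character by character (same length = 8):
  Pos 0: 'a' vs 'b' !=
  Pos 1: 'b' vs 'e' !=
  Pos 2: 's' vs 'h' !=
  Pos 3: 't' vs 'a' !=
  Pos 4: 'r' vs 'v' !=
  Pos 5: 'a' vs 'i' !=
  Pos 6: 'c' vs 'o' !=
  Pos 7: 't' vs 'r' !=
Hamming distance = 8


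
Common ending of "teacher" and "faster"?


Word 1: "teacher"
Word 2: "faster"
Comparing from end:
  Pos -1: 'r' == 'r'
  Pos -2: 'e' == 'e'
  Pos -3: 'h' != 't' (stop)
LCS = "er" (length 2)


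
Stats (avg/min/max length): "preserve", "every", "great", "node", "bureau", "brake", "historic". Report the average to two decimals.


Lengths: "preserve"=8, "every"=5, "great"=5, "node"=4, "bureau"=6, "brake"=5, "historic"=8
Sum = 41, Count = 7
Average = 41/7 = 5.86
= avg=5.86, min=4, max=8


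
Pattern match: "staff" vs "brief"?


Pattern of "staff": [0, 1, 2, 3, 3]
Pattern of "brief": [0, 1, 2, 3, 4]
Patterns do not match
Same pattern = No


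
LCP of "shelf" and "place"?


Word 1: "shelf"
Word 2: "place"
Comparing from start:
  Pos 0: 's' != 'p' (stop)
LCP = "" (length 0)


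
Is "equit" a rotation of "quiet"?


Word: "quiet", Candidate: "equit"
Method: check if candidate is substring of word+word
"quietquiet" contains "equit"? No
Is rotation = No


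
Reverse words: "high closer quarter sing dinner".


Original: "high closer quarter sing dinner"
Words (1..n): high | closer | quarter | sing | dinner
Reversed (n..1): dinner | sing | quarter | closer | high
Result = "dinner sing quarter closer high"


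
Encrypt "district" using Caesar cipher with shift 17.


Word: "district"
Shift: 17
Each letter → (letter + shift) mod 26:
  'd' (3) + 17 = 20 → 'u'
  'i' (8) + 17 = 25 → 'z'
  's' (18) + 17 = 9 → 'j'
  't' (19) + 17 = 10 → 'k'
  'r' (17) + 17 = 8 → 'i'
  'i' (8) + 17 = 25 → 'z'
  'c' (2) + 17 = 19 → 't'
  't' (19) + 17 = 10 → 'k'
Result = "uzjkiztk"


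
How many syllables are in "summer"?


Word: "summer"
Syllable breakdown: sum · mer
Counting: 2 parts
= 2 syllables


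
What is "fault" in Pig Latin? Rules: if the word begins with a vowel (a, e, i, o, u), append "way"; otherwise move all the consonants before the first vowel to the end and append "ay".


Word: "fault"
Starts with consonant(s) → move to end, add 'ay'
Consonant cluster: "f"
Pig Latin = "aultfay"


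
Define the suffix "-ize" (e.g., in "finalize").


Suffix: -ize
As in: finalize -> final + -ize
Meaning = to make


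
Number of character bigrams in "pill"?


Word: "pill" (length 4)
Number of 2-grams = length - 2 + 1 = 4 - 2 + 1
= 3


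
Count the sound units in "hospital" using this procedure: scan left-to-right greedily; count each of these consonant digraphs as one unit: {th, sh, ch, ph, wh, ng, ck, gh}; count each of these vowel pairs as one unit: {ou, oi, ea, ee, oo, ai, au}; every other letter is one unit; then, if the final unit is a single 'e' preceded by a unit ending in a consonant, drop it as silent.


Word: "hospital" (8 letters)
Left-to-right scan:
  (1) 'h' (letter)
  (2) 'o' (letter)
  (3) 's' (letter)
  (4) 'p' (letter)
  (5) 'i' (letter)
  (6) 't' (letter)
  (7) 'a' (letter)
  (8) 'l' (letter)
Units from scan: 8
Sound units = 8 units


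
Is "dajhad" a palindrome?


Word: "dajhad"
Reversed: "dahjad"
Forward == Backward? dajhad != dahjad
Palindrome = No


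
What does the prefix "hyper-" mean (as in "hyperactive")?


Prefix: hyper-
Example: hyperactive (hyper- + active)
Meaning = over / excessive


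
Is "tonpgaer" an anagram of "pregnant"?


Word 1: "pregnant" → sorted: aegnnprt
Word 2: "tonpgaer" → sorted: aegnoprt
Same letters? aegnnprt != aegnoprt
Anagram = No


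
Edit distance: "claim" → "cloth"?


Word 1: "claim" (length 5)
Word 2: "cloth" (length 5)
One optimal edit sequence (insert/delete/substitute each cost 1):
  1. keep 'c'
  2. keep 'l'
  3. substitute 'a' -> 'o'  (+1)
  4. substitute 'i' -> 't'  (+1)
  5. substitute 'm' -> 'h'  (+1)
Total edit operations: 3
Edit distance = 3


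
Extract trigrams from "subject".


Word: "subject" (length 7)
Number of trigrams = 7 - 3 + 1 = 5
  Position 0: "sub"
  Position 1: "ubj"
  Position 2: "bje"
  Position 3: "jec"
  Position 4: "ect"
Trigrams = "sub", "ubj", "bje", "jec", "ect"


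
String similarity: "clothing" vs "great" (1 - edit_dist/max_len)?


Word 1: "clothing" (length 8)
Word 2: "great" (length 5)
One optimal edit sequence:
  1. delete 'c'  (+1)
  2. delete 'l'  (+1)
  3. delete 'o'  (+1)
  4. substitute 't' -> 'g'  (+1)
  5. substitute 'h' -> 'r'  (+1)
  6. substitute 'i' -> 'e'  (+1)
  7. substitute 'n' -> 'a'  (+1)
  8. substitute 'g' -> 't'  (+1)
Edit distance = 8
Max length = max(8, 5) = 8
Similarity = 1 - 8/8
= 0.0000


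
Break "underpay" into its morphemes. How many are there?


Word: "underpay"
Morphemes: under- | pay
Each morpheme carries meaning
= 2 morphemes


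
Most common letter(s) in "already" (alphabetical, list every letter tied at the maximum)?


Word: "already"
Letter counts:
  'a': 2
  'd': 1
  'e': 1
  'l': 1
  'r': 1
  'y': 1
Maximum count = 2
Most frequent = 'a' (2 times each)
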